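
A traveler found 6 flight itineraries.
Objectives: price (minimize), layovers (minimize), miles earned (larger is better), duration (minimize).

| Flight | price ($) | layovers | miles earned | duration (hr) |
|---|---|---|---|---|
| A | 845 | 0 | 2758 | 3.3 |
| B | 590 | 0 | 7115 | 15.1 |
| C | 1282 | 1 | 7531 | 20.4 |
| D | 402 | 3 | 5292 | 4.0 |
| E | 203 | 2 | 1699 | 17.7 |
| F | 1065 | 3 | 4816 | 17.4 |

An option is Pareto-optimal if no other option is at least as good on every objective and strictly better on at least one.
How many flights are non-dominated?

A: not dominated (best duration).
B: not dominated.
C: not dominated (best miles earned).
D: not dominated.
E: not dominated (best price).
F: dominated by B (price 590≤1065, layovers 0≤3, miles earned 7115≥4816, duration 15.1≤17.4).
Pareto-optimal: A, B, C, D, E → 5.

5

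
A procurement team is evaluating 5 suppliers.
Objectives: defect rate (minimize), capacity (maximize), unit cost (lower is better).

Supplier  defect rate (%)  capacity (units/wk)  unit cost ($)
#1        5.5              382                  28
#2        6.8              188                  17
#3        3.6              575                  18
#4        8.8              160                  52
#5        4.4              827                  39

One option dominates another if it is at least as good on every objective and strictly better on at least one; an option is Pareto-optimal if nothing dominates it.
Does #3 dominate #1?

#3 vs #1: defect rate 3.6≤5.5, capacity 575≥382, unit cost 18≤28 — #3 is at least as good on every objective with at least one strict improvement.

Yes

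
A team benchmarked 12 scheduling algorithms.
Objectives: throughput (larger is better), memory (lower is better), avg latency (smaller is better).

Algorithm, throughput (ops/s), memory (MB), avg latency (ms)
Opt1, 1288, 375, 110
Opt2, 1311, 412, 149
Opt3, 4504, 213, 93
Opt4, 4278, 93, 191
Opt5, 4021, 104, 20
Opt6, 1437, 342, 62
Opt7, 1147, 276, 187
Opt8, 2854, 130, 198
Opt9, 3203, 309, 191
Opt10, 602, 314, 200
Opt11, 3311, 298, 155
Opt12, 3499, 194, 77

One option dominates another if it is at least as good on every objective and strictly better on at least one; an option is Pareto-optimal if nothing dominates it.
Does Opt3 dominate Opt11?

Opt3 vs Opt11: throughput 4504≥3311, memory 213≤298, avg latency 93≤155 — Opt3 is at least as good on every objective with at least one strict improvement.

Yes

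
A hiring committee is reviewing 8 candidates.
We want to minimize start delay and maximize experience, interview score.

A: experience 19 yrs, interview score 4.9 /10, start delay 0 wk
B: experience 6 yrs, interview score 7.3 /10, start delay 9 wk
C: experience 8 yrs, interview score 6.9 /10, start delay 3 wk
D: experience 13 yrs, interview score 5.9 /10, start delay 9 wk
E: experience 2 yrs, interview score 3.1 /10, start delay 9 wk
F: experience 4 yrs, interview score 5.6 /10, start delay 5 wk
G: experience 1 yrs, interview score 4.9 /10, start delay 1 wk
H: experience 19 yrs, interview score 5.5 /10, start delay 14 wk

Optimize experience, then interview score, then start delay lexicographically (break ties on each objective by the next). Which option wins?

H

First maximize experience: best is 19, kept {A, H}.
Then maximize interview score: best is 5.5, kept {H}.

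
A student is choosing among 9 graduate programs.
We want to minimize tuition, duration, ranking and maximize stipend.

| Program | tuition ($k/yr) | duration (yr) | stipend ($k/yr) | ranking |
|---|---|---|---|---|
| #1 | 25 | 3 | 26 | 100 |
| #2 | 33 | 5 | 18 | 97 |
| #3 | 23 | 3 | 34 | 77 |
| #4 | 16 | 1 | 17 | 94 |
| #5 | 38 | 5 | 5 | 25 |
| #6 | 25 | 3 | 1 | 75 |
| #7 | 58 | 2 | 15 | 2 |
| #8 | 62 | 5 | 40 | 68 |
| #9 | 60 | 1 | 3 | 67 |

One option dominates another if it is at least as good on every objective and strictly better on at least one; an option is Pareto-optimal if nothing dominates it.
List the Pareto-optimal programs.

#3, #4, #5, #6, #7, #8, #9

#1: dominated by #3 (tuition 23≤25, duration 3≤3, stipend 34≥26, ranking 77≤100).
#2: dominated by #3 (tuition 23≤33, duration 3≤5, stipend 34≥18, ranking 77≤97).
#3: not dominated.
#4: not dominated (best tuition).
#5: not dominated.
#6: not dominated.
#7: not dominated (best ranking).
#8: not dominated (best stipend).
#9: not dominated.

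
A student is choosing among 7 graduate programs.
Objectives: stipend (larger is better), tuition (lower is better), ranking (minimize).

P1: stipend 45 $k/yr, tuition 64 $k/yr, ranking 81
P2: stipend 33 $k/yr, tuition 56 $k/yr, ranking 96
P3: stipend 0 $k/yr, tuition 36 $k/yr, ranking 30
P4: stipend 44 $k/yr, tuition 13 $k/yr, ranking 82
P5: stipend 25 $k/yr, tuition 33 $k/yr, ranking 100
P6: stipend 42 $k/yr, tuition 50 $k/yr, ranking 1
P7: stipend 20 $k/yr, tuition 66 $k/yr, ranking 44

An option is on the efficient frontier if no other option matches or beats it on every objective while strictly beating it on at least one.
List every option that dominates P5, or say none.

P4: stipend 44≥25, tuition 13≤33, ranking 82≤100 — dominates P5.
Others (P1, P2, P3, P6, P7) are each worse than P5 on at least one objective.

P4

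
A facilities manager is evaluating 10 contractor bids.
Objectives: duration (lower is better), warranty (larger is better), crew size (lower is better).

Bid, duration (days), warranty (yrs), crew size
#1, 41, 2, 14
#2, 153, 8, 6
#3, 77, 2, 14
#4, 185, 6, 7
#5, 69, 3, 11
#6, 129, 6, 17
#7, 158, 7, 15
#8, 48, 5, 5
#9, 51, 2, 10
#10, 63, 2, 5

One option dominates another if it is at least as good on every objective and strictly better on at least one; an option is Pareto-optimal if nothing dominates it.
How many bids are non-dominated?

#1: not dominated (best duration).
#2: not dominated (best warranty).
#3: dominated by #1 (duration 41≤77, warranty 2≥2, crew size 14≤14).
#4: dominated by #2 (duration 153≤185, warranty 8≥6, crew size 6≤7).
#5: dominated by #8 (duration 48≤69, warranty 5≥3, crew size 5≤11).
#6: not dominated.
#7: dominated by #2 (duration 153≤158, warranty 8≥7, crew size 6≤15).
#8: not dominated.
#9: dominated by #8 (duration 48≤51, warranty 5≥2, crew size 5≤10).
#10: dominated by #8 (duration 48≤63, warranty 5≥2, crew size 5≤5).
Pareto-optimal: #1, #2, #6, #8 → 4.

4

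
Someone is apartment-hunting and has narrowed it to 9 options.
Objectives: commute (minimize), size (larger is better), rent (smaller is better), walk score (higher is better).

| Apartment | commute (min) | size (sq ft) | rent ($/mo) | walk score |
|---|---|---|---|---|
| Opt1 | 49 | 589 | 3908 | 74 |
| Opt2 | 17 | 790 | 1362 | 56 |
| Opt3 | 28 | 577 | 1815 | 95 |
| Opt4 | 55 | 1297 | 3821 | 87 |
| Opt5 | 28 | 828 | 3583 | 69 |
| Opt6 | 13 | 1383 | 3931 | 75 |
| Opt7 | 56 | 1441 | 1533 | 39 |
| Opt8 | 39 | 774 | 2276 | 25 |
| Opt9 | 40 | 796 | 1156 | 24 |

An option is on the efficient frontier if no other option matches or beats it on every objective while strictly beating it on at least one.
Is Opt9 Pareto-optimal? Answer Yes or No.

Opt1: worse on commute (49 vs 40).
Opt2: worse on size (790 vs 796).
Opt3: worse on size (577 vs 796).
Opt4: worse on commute (55 vs 40).
Opt5: worse on rent (3583 vs 1156).
Opt6: worse on rent (3931 vs 1156).
Opt7: worse on commute (56 vs 40).
Opt8: worse on size (774 vs 796).
No option is at least as good as Opt9 on every objective and strictly better on one.

Yes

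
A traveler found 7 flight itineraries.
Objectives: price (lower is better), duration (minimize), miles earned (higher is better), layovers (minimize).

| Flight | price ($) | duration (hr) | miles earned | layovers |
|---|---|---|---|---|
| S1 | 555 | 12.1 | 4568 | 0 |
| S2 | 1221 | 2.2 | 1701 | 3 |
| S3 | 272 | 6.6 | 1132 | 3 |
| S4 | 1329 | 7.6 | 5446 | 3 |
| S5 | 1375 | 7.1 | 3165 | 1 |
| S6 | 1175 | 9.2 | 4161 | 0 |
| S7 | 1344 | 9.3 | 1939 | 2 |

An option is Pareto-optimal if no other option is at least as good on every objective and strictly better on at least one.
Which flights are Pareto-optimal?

S1, S2, S3, S4, S5, S6

S1: not dominated.
S2: not dominated (best duration).
S3: not dominated (best price).
S4: not dominated (best miles earned).
S5: not dominated.
S6: not dominated.
S7: dominated by S6 (price 1175≤1344, duration 9.2≤9.3, miles earned 4161≥1939, layovers 0≤2).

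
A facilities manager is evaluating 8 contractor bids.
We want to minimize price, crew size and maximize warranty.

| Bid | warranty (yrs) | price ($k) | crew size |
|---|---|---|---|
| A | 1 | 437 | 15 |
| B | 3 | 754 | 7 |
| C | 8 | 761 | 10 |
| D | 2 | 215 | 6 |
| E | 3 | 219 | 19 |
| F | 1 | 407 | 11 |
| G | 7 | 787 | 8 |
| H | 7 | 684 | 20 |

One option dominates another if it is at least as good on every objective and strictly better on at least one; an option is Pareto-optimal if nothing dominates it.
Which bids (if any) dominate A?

D: warranty 2≥1, price 215≤437, crew size 6≤15 — dominates A.
F: warranty 1≥1, price 407≤437, crew size 11≤15 — dominates A.
Others (B, C, E, G, H) are each worse than A on at least one objective.

D, F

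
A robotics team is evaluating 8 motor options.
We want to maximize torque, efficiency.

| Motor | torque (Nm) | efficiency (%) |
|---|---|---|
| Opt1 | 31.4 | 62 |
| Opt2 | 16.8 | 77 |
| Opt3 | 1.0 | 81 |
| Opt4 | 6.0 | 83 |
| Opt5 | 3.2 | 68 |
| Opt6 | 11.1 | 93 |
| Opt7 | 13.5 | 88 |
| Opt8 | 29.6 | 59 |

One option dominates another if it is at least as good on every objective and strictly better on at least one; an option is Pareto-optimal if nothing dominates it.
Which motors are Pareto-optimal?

Opt1, Opt2, Opt6, Opt7

Opt1: not dominated (best torque).
Opt2: not dominated.
Opt3: dominated by Opt4 (torque 6.0≥1.0, efficiency 83≥81).
Opt4: dominated by Opt6 (torque 11.1≥6.0, efficiency 93≥83).
Opt5: dominated by Opt2 (torque 16.8≥3.2, efficiency 77≥68).
Opt6: not dominated (best efficiency).
Opt7: not dominated.
Opt8: dominated by Opt1 (torque 31.4≥29.6, efficiency 62≥59).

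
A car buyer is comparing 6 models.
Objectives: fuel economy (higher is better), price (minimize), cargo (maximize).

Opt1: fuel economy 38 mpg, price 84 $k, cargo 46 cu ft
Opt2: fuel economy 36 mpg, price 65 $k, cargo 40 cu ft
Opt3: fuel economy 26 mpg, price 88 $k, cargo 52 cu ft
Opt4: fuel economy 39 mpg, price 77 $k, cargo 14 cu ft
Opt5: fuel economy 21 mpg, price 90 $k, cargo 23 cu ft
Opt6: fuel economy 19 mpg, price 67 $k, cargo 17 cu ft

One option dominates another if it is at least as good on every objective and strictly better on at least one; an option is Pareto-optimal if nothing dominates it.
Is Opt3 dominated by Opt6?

Opt6 vs Opt3: Opt6 is worse on fuel economy (19 vs 26), so it does not dominate Opt3.

No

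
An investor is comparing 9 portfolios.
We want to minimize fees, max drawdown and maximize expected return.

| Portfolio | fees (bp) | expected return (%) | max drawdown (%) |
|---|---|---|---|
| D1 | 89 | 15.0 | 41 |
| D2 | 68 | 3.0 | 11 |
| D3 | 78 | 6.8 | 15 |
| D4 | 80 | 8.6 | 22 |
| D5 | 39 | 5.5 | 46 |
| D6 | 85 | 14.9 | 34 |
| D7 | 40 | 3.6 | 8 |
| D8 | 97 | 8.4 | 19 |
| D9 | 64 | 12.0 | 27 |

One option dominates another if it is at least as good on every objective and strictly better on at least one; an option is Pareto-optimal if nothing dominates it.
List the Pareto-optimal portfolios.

D1: not dominated (best expected return).
D2: dominated by D7 (fees 40≤68, expected return 3.6≥3.0, max drawdown 8≤11).
D3: not dominated.
D4: not dominated.
D5: not dominated (best fees).
D6: not dominated.
D7: not dominated (best max drawdown).
D8: not dominated.
D9: not dominated.

D1, D3, D4, D5, D6, D7, D8, D9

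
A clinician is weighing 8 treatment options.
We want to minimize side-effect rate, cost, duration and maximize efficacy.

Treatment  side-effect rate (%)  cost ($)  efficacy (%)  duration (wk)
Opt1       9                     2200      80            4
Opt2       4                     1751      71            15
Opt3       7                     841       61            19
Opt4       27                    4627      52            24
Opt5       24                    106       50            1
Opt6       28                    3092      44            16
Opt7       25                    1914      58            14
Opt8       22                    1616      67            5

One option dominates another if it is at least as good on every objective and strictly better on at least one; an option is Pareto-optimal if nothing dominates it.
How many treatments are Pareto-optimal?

5

Opt1: not dominated (best efficacy).
Opt2: not dominated (best side-effect rate).
Opt3: not dominated.
Opt4: dominated by Opt1 (side-effect rate 9≤27, cost 2200≤4627, efficacy 80≥52, duration 4≤24).
Opt5: not dominated (best cost).
Opt6: dominated by Opt1 (side-effect rate 9≤28, cost 2200≤3092, efficacy 80≥44, duration 4≤16).
Opt7: dominated by Opt8 (side-effect rate 22≤25, cost 1616≤1914, efficacy 67≥58, duration 5≤14).
Opt8: not dominated.
Pareto-optimal: Opt1, Opt2, Opt3, Opt5, Opt8 → 5.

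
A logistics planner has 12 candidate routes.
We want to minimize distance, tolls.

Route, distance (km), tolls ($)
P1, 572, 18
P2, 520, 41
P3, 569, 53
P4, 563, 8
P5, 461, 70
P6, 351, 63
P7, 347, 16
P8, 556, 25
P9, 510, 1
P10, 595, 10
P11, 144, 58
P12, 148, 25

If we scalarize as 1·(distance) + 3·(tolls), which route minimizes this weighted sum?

P1: 1·572 + 3·18 = 626
P2: 1·520 + 3·41 = 643
P3: 1·569 + 3·53 = 728
P4: 1·563 + 3·8 = 587
P5: 1·461 + 3·70 = 671
P6: 1·351 + 3·63 = 540
P7: 1·347 + 3·16 = 395
P8: 1·556 + 3·25 = 631
P9: 1·510 + 3·1 = 513
P10: 1·595 + 3·10 = 625
P11: 1·144 + 3·58 = 318
P12: 1·148 + 3·25 = 223
Lowest: P12 at 223.

P12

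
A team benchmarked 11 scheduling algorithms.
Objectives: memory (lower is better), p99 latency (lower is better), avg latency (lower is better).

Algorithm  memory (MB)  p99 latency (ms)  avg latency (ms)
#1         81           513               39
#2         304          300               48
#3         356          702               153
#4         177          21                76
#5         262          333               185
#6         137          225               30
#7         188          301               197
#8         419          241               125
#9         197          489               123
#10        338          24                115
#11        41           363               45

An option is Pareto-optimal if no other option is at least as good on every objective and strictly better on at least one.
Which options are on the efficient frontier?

#1, #4, #6, #11

#1: not dominated.
#2: dominated by #6 (memory 137≤304, p99 latency 225≤300, avg latency 30≤48).
#3: dominated by #1 (memory 81≤356, p99 latency 513≤702, avg latency 39≤153).
#4: not dominated (best p99 latency).
#5: dominated by #4 (memory 177≤262, p99 latency 21≤333, avg latency 76≤185).
#6: not dominated (best avg latency).
#7: dominated by #4 (memory 177≤188, p99 latency 21≤301, avg latency 76≤197).
#8: dominated by #4 (memory 177≤419, p99 latency 21≤241, avg latency 76≤125).
#9: dominated by #4 (memory 177≤197, p99 latency 21≤489, avg latency 76≤123).
#10: dominated by #4 (memory 177≤338, p99 latency 21≤24, avg latency 76≤115).
#11: not dominated (best memory).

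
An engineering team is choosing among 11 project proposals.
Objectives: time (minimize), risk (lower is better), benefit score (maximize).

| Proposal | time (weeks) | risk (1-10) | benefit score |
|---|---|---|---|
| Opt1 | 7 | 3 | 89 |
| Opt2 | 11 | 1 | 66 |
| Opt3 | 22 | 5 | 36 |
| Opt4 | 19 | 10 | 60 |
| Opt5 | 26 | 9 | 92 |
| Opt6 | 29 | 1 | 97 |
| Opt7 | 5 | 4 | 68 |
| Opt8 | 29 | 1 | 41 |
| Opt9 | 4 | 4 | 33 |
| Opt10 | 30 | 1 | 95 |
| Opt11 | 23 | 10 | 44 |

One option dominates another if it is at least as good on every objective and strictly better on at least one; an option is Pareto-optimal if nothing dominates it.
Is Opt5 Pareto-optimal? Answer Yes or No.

Opt1: worse on benefit score (89 vs 92).
Opt2: worse on benefit score (66 vs 92).
Opt3: worse on benefit score (36 vs 92).
Opt4: worse on risk (10 vs 9).
Opt6: worse on time (29 vs 26).
Opt7: worse on benefit score (68 vs 92).
Opt8: worse on time (29 vs 26).
Opt9: worse on benefit score (33 vs 92).
Opt10: worse on time (30 vs 26).
Opt11: worse on risk (10 vs 9).
No option is at least as good as Opt5 on every objective and strictly better on one.

Yes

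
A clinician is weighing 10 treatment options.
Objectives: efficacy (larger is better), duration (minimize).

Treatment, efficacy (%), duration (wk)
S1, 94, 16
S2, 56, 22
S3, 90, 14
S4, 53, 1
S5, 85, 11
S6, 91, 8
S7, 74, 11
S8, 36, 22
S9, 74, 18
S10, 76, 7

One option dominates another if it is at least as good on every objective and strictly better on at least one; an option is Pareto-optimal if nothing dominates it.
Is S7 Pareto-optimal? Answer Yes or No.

S5 vs S7: efficacy 85≥74, duration 11≤11 — S5 is at least as good on every objective and strictly better on at least one, so S5 dominates S7.

No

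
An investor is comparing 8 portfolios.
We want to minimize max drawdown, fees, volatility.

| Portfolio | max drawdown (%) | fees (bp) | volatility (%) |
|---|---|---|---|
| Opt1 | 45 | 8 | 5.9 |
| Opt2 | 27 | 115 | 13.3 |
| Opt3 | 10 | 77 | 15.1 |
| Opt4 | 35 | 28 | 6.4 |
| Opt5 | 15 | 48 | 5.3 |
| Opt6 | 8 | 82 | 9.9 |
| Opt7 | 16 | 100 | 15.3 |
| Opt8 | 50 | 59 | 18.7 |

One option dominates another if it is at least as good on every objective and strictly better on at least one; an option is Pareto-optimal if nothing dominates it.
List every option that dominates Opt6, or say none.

none

Opt1: worse on max drawdown (45 vs 8).
Opt2: worse on max drawdown (27 vs 8).
Opt3: worse on max drawdown (10 vs 8).
Opt4: worse on max drawdown (35 vs 8).
Opt5: worse on max drawdown (15 vs 8).
Opt7: worse on max drawdown (16 vs 8).
Opt8: worse on max drawdown (50 vs 8).
No option dominates Opt6.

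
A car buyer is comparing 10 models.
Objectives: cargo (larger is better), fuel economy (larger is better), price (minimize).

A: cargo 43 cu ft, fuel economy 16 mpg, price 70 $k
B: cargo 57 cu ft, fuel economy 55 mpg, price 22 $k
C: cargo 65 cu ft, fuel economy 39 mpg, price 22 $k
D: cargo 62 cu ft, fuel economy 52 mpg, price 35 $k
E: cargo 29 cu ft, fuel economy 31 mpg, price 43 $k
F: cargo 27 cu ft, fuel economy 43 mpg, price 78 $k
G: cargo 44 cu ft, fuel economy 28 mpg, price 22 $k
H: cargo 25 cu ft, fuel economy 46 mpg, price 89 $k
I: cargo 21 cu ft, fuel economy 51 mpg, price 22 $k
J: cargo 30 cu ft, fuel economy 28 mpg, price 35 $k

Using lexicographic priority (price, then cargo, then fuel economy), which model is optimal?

C

First minimize price: best is 22, kept {B, C, G, I}.
Then maximize cargo: best is 65, kept {C}.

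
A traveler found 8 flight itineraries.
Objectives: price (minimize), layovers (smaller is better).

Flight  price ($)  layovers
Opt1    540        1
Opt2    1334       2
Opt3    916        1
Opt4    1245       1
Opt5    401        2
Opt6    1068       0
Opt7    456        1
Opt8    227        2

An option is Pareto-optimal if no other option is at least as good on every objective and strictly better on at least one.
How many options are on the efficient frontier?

3

Opt1: dominated by Opt7 (price 456≤540, layovers 1≤1).
Opt2: dominated by Opt1 (price 540≤1334, layovers 1≤2).
Opt3: dominated by Opt1 (price 540≤916, layovers 1≤1).
Opt4: dominated by Opt1 (price 540≤1245, layovers 1≤1).
Opt5: dominated by Opt8 (price 227≤401, layovers 2≤2).
Opt6: not dominated (best layovers).
Opt7: not dominated.
Opt8: not dominated (best price).
Pareto-optimal: Opt6, Opt7, Opt8 → 3.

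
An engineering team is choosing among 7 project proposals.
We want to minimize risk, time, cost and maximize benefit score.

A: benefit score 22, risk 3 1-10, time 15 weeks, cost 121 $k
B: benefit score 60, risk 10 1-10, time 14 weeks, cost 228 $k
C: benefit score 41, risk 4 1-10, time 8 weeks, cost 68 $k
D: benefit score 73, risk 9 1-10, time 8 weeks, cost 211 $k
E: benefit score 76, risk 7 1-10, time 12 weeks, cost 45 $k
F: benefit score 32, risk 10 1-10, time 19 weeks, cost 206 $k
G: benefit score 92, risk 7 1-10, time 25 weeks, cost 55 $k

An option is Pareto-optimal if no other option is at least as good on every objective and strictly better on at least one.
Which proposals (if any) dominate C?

none

A: worse on benefit score (22 vs 41).
B: worse on risk (10 vs 4).
D: worse on risk (9 vs 4).
E: worse on risk (7 vs 4).
F: worse on benefit score (32 vs 41).
G: worse on risk (7 vs 4).
No option dominates C.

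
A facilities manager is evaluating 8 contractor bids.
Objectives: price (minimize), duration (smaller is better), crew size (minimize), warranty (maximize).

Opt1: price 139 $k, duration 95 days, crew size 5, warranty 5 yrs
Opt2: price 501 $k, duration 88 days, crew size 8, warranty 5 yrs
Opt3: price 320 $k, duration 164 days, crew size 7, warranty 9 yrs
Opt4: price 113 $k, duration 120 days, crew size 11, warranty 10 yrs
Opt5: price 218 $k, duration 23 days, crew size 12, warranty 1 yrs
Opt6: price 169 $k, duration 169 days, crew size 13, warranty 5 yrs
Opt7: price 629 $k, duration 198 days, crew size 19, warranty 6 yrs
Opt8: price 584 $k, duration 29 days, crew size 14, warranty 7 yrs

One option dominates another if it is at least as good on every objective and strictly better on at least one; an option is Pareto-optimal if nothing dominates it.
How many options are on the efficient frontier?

Opt1: not dominated (best crew size).
Opt2: not dominated.
Opt3: not dominated.
Opt4: not dominated (best price).
Opt5: not dominated (best duration).
Opt6: dominated by Opt1 (price 139≤169, duration 95≤169, crew size 5≤13, warranty 5≥5).
Opt7: dominated by Opt3 (price 320≤629, duration 164≤198, crew size 7≤19, warranty 9≥6).
Opt8: not dominated.
Pareto-optimal: Opt1, Opt2, Opt3, Opt4, Opt5, Opt8 → 6.

6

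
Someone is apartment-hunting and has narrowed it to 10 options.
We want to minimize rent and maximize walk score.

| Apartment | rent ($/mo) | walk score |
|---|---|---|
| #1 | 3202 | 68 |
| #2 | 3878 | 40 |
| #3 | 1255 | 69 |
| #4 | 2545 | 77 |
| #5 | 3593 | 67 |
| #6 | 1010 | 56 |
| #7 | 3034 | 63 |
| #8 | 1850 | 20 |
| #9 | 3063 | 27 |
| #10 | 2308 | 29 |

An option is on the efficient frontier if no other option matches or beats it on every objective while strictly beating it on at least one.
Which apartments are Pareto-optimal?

#3, #4, #6

#1: dominated by #3 (rent 1255≤3202, walk score 69≥68).
#2: dominated by #1 (rent 3202≤3878, walk score 68≥40).
#3: not dominated.
#4: not dominated (best walk score).
#5: dominated by #1 (rent 3202≤3593, walk score 68≥67).
#6: not dominated (best rent).
#7: dominated by #3 (rent 1255≤3034, walk score 69≥63).
#8: dominated by #3 (rent 1255≤1850, walk score 69≥20).
#9: dominated by #3 (rent 1255≤3063, walk score 69≥27).
#10: dominated by #3 (rent 1255≤2308, walk score 69≥29).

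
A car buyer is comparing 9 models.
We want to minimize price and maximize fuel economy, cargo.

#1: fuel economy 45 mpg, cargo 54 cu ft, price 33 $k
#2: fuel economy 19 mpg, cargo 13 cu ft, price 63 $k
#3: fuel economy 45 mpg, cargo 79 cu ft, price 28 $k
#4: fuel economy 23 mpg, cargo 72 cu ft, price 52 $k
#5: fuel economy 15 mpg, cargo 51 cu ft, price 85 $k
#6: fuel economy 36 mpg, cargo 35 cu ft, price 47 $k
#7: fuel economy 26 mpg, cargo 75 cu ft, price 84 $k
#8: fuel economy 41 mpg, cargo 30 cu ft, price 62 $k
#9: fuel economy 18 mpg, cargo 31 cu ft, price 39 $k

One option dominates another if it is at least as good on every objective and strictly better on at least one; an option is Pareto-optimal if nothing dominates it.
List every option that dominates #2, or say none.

#1, #3, #4, #6, #8

#1: fuel economy 45≥19, cargo 54≥13, price 33≤63 — dominates #2.
#3: fuel economy 45≥19, cargo 79≥13, price 28≤63 — dominates #2.
#4: fuel economy 23≥19, cargo 72≥13, price 52≤63 — dominates #2.
#6: fuel economy 36≥19, cargo 35≥13, price 47≤63 — dominates #2.
#8: fuel economy 41≥19, cargo 30≥13, price 62≤63 — dominates #2.
Others (#5, #7, #9) are each worse than #2 on at least one objective.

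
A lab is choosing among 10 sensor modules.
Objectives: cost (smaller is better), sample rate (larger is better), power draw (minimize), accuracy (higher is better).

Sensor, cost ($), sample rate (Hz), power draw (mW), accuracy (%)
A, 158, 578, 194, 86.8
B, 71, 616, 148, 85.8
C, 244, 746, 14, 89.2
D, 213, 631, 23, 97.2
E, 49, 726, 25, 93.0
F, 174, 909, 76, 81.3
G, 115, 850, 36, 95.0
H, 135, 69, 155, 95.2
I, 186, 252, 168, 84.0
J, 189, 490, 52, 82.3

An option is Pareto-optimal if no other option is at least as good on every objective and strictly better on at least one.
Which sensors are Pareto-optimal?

C, D, E, F, G, H

A: dominated by E (cost 49≤158, sample rate 726≥578, power draw 25≤194, accuracy 93.0≥86.8).
B: dominated by E (cost 49≤71, sample rate 726≥616, power draw 25≤148, accuracy 93.0≥85.8).
C: not dominated (best power draw).
D: not dominated (best accuracy).
E: not dominated (best cost).
F: not dominated (best sample rate).
G: not dominated.
H: not dominated.
I: dominated by B (cost 71≤186, sample rate 616≥252, power draw 148≤168, accuracy 85.8≥84.0).
J: dominated by E (cost 49≤189, sample rate 726≥490, power draw 25≤52, accuracy 93.0≥82.3).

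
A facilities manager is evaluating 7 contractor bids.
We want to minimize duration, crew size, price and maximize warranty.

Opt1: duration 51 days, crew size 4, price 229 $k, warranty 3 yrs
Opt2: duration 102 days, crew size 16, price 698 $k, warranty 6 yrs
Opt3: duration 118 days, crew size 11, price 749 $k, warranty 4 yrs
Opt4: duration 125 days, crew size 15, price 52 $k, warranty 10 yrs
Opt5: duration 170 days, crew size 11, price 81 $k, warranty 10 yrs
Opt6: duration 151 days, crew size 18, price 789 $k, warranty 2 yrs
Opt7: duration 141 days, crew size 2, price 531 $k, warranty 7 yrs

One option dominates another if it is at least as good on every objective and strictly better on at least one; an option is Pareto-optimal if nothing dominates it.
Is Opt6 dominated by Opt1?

Opt1 vs Opt6: duration 51≤151, crew size 4≤18, price 229≤789, warranty 3≥2 — Opt1 is at least as good on every objective with at least one strict improvement.

Yes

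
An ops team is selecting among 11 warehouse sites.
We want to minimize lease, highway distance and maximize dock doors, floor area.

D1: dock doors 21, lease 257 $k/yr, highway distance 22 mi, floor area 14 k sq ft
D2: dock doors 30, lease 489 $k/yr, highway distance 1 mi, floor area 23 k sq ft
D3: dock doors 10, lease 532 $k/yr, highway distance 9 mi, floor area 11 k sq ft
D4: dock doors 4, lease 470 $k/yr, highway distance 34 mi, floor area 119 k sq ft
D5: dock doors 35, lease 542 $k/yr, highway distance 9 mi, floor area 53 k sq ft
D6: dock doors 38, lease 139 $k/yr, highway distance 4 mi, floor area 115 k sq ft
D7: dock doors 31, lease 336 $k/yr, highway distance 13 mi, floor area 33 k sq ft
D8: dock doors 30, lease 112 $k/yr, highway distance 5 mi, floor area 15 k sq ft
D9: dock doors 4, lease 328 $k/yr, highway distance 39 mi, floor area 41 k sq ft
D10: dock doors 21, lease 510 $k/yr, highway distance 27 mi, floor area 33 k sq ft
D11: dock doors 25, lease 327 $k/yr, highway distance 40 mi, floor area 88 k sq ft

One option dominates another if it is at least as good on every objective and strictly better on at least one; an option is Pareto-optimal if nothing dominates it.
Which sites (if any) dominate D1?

D6: dock doors 38≥21, lease 139≤257, highway distance 4≤22, floor area 115≥14 — dominates D1.
D8: dock doors 30≥21, lease 112≤257, highway distance 5≤22, floor area 15≥14 — dominates D1.
Others (D2, D3, D4, D5, D7, D9, D10, D11) are each worse than D1 on at least one objective.

D6, D8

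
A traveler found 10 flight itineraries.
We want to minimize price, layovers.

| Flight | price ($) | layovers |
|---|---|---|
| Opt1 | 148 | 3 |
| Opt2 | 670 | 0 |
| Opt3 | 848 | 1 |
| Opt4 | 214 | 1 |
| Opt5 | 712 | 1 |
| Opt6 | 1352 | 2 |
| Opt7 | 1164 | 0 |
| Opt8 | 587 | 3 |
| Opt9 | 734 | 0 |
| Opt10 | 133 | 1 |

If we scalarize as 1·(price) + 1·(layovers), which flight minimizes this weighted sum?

Opt1: 1·148 + 1·3 = 151
Opt2: 1·670 + 1·0 = 670
Opt3: 1·848 + 1·1 = 849
Opt4: 1·214 + 1·1 = 215
Opt5: 1·712 + 1·1 = 713
Opt6: 1·1352 + 1·2 = 1354
Opt7: 1·1164 + 1·0 = 1164
Opt8: 1·587 + 1·3 = 590
Opt9: 1·734 + 1·0 = 734
Opt10: 1·133 + 1·1 = 134
Lowest: Opt10 at 134.

Opt10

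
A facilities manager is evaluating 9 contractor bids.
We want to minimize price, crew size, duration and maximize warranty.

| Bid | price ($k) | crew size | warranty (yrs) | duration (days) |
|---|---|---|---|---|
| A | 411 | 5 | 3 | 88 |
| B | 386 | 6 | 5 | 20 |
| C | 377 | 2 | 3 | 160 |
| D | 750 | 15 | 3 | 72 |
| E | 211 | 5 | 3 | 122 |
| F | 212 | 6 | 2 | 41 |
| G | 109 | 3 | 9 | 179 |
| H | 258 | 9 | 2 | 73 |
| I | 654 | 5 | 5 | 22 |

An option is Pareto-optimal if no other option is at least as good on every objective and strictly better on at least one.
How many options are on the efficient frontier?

A: not dominated.
B: not dominated (best duration).
C: not dominated (best crew size).
D: dominated by B (price 386≤750, crew size 6≤15, warranty 5≥3, duration 20≤72).
E: not dominated.
F: not dominated.
G: not dominated (best price).
H: dominated by F (price 212≤258, crew size 6≤9, warranty 2≥2, duration 41≤73).
I: not dominated.
Pareto-optimal: A, B, C, E, F, G, I → 7.

7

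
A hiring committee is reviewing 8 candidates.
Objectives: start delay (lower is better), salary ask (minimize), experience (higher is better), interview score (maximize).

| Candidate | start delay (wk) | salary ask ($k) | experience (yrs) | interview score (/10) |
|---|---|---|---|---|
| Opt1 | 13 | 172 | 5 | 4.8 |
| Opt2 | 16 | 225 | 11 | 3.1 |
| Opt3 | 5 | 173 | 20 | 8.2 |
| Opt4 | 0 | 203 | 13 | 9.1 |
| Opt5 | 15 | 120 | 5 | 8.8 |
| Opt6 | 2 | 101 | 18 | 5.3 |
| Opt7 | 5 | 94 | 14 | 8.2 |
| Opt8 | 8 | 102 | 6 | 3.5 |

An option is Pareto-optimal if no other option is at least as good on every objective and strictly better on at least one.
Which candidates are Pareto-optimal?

Opt1: dominated by Opt6 (start delay 2≤13, salary ask 101≤172, experience 18≥5, interview score 5.3≥4.8).
Opt2: dominated by Opt3 (start delay 5≤16, salary ask 173≤225, experience 20≥11, interview score 8.2≥3.1).
Opt3: not dominated (best experience).
Opt4: not dominated (best start delay).
Opt5: not dominated.
Opt6: not dominated.
Opt7: not dominated (best salary ask).
Opt8: dominated by Opt6 (start delay 2≤8, salary ask 101≤102, experience 18≥6, interview score 5.3≥3.5).

Opt3, Opt4, Opt5, Opt6, Opt7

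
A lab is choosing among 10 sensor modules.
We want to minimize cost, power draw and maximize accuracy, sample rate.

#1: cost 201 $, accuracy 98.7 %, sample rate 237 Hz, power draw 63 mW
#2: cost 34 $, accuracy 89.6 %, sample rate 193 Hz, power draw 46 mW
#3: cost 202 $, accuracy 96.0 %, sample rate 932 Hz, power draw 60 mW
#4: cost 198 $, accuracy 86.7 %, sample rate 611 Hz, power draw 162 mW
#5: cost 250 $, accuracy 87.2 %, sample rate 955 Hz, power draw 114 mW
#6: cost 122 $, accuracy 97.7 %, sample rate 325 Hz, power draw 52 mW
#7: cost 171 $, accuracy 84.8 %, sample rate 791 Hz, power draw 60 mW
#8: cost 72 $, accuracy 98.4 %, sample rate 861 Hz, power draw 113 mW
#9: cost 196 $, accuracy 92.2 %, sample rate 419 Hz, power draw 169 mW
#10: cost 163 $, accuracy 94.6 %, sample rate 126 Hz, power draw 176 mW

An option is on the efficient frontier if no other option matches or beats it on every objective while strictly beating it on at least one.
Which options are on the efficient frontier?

#1: not dominated (best accuracy).
#2: not dominated (best cost).
#3: not dominated.
#4: dominated by #8 (cost 72≤198, accuracy 98.4≥86.7, sample rate 861≥611, power draw 113≤162).
#5: not dominated (best sample rate).
#6: not dominated.
#7: not dominated.
#8: not dominated.
#9: dominated by #8 (cost 72≤196, accuracy 98.4≥92.2, sample rate 861≥419, power draw 113≤169).
#10: dominated by #6 (cost 122≤163, accuracy 97.7≥94.6, sample rate 325≥126, power draw 52≤176).

#1, #2, #3, #5, #6, #7, #8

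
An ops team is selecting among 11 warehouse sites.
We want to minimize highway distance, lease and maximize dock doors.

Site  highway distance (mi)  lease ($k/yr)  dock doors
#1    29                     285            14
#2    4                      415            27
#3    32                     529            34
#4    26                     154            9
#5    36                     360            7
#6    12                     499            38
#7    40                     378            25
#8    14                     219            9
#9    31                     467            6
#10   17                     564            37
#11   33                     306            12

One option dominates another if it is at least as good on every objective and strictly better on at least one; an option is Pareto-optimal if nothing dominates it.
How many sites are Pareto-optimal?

6

#1: not dominated.
#2: not dominated (best highway distance).
#3: dominated by #6 (highway distance 12≤32, lease 499≤529, dock doors 38≥34).
#4: not dominated (best lease).
#5: dominated by #1 (highway distance 29≤36, lease 285≤360, dock doors 14≥7).
#6: not dominated (best dock doors).
#7: not dominated.
#8: not dominated.
#9: dominated by #1 (highway distance 29≤31, lease 285≤467, dock doors 14≥6).
#10: dominated by #6 (highway distance 12≤17, lease 499≤564, dock doors 38≥37).
#11: dominated by #1 (highway distance 29≤33, lease 285≤306, dock doors 14≥12).
Pareto-optimal: #1, #2, #4, #6, #7, #8 → 6.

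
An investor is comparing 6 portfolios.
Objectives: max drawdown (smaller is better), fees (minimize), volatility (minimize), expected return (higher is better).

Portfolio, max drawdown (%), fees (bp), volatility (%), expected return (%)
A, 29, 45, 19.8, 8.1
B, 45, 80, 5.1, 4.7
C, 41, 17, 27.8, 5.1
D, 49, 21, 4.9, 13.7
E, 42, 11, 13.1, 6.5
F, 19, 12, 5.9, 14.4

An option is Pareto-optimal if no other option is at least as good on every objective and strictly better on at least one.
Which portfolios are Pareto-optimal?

B, D, E, F

A: dominated by F (max drawdown 19≤29, fees 12≤45, volatility 5.9≤19.8, expected return 14.4≥8.1).
B: not dominated.
C: dominated by F (max drawdown 19≤41, fees 12≤17, volatility 5.9≤27.8, expected return 14.4≥5.1).
D: not dominated (best volatility).
E: not dominated (best fees).
F: not dominated (best max drawdown).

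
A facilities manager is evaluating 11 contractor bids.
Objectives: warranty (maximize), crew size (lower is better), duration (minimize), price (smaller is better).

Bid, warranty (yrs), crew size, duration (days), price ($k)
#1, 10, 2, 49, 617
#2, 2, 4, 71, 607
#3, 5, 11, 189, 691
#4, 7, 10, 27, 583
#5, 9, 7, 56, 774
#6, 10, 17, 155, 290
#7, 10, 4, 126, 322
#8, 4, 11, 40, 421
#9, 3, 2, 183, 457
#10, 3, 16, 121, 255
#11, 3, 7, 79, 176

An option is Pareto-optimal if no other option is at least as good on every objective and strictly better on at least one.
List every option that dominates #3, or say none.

#1: warranty 10≥5, crew size 2≤11, duration 49≤189, price 617≤691 — dominates #3.
#4: warranty 7≥5, crew size 10≤11, duration 27≤189, price 583≤691 — dominates #3.
#7: warranty 10≥5, crew size 4≤11, duration 126≤189, price 322≤691 — dominates #3.
Others (#2, #5, #6, #8, #9, #10, #11) are each worse than #3 on at least one objective.

#1, #4, #7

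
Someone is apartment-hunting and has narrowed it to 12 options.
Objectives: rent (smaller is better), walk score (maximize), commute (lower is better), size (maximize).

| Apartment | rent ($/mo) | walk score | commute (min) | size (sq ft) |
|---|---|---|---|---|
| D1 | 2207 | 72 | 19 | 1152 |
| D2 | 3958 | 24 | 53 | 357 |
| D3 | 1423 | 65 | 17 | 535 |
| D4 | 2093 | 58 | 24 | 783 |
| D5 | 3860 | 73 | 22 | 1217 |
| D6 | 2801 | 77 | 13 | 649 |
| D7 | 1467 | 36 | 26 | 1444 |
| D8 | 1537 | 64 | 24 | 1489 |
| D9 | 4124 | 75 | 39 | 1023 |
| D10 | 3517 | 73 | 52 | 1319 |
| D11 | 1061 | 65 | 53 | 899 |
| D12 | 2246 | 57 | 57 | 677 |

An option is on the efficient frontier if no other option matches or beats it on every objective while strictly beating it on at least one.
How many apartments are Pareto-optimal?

9

D1: not dominated.
D2: dominated by D1 (rent 2207≤3958, walk score 72≥24, commute 19≤53, size 1152≥357).
D3: not dominated.
D4: dominated by D8 (rent 1537≤2093, walk score 64≥58, commute 24≤24, size 1489≥783).
D5: not dominated.
D6: not dominated (best walk score).
D7: not dominated.
D8: not dominated (best size).
D9: not dominated.
D10: not dominated.
D11: not dominated (best rent).
D12: dominated by D1 (rent 2207≤2246, walk score 72≥57, commute 19≤57, size 1152≥677).
Pareto-optimal: D1, D3, D5, D6, D7, D8, D9, D10, D11 → 9.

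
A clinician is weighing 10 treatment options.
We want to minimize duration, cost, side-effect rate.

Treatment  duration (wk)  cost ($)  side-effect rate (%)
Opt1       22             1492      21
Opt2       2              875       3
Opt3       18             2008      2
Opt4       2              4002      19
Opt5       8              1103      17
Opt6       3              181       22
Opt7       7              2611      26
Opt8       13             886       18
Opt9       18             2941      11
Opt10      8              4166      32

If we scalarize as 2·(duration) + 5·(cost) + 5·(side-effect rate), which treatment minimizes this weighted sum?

Opt1: 2·22 + 5·1492 + 5·21 = 7609
Opt2: 2·2 + 5·875 + 5·3 = 4394
Opt3: 2·18 + 5·2008 + 5·2 = 10086
Opt4: 2·2 + 5·4002 + 5·19 = 20109
Opt5: 2·8 + 5·1103 + 5·17 = 5616
Opt6: 2·3 + 5·181 + 5·22 = 1021
Opt7: 2·7 + 5·2611 + 5·26 = 13199
Opt8: 2·13 + 5·886 + 5·18 = 4546
Opt9: 2·18 + 5·2941 + 5·11 = 14796
Opt10: 2·8 + 5·4166 + 5·32 = 21006
Lowest: Opt6 at 1021.

Opt6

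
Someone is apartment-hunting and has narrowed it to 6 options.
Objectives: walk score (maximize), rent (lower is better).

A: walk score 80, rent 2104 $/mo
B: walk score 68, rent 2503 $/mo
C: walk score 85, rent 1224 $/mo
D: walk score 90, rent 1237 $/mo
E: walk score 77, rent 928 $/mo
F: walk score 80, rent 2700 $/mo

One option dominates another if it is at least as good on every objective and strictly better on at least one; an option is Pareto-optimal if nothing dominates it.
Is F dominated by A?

A vs F: walk score 80≥80, rent 2104≤2700 — A is at least as good on every objective with at least one strict improvement.

Yes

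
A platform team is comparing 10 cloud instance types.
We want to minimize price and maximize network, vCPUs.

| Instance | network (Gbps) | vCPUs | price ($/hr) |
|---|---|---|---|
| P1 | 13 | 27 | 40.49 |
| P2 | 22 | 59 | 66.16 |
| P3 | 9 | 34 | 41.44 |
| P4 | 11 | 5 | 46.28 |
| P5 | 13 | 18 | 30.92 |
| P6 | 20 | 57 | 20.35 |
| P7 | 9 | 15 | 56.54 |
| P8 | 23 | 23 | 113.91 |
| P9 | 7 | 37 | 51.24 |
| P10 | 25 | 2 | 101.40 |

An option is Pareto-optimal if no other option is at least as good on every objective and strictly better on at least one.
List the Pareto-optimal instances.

P1: dominated by P6 (network 20≥13, vCPUs 57≥27, price 20.35≤40.49).
P2: not dominated (best vCPUs).
P3: dominated by P6 (network 20≥9, vCPUs 57≥34, price 20.35≤41.44).
P4: dominated by P1 (network 13≥11, vCPUs 27≥5, price 40.49≤46.28).
P5: dominated by P6 (network 20≥13, vCPUs 57≥18, price 20.35≤30.92).
P6: not dominated (best price).
P7: dominated by P1 (network 13≥9, vCPUs 27≥15, price 40.49≤56.54).
P8: not dominated.
P9: dominated by P6 (network 20≥7, vCPUs 57≥37, price 20.35≤51.24).
P10: not dominated (best network).

P2, P6, P8, P10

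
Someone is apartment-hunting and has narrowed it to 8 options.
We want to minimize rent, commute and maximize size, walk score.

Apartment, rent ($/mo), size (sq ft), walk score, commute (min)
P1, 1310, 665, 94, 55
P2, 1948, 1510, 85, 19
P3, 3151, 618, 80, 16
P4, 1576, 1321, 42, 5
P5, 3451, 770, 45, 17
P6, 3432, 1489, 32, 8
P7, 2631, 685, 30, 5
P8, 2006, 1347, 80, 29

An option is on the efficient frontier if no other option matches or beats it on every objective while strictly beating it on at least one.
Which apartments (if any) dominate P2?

P1: worse on size (665 vs 1510).
P3: worse on rent (3151 vs 1948).
P4: worse on size (1321 vs 1510).
P5: worse on rent (3451 vs 1948).
P6: worse on rent (3432 vs 1948).
P7: worse on rent (2631 vs 1948).
P8: worse on rent (2006 vs 1948).
No option dominates P2.

none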